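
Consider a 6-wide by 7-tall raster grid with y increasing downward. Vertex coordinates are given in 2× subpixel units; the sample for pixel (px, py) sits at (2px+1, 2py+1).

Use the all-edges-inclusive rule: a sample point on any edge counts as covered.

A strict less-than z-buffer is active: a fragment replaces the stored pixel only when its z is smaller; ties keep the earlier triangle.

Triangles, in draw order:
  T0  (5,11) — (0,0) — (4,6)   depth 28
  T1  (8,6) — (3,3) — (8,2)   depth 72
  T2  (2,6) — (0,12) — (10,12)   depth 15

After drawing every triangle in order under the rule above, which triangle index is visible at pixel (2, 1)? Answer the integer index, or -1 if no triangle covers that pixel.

T0:
  2·area = 14
  edge (5, 11)→(0, 0): d=(-5,-11) inclusive
  edge (0, 0)→(4, 6): d=(4,6) inclusive
  edge (4, 6)→(5, 11): d=(1,5) inclusive
    (1,0)@(3, 1): e=[28,-14,0] → ·  [on edge]
    (1,2)@(3, 5): e=[8,2,4] → █
    (2,2)@(5, 5): e=[30,-10,-6] → ·
    (1,3)@(3, 7): e=[-2,10,6] → ·
    (2,5)@(5, 11): e=[0,14,0] → █  [on edge]
    (3,5)@(7, 11): e=[22,2,-10] → ·
    (2,6)@(5, 13): e=[-10,22,2] → ·
  covered (2 px):
    · · · · · ·
    · · · · · ·
    · █ · · · ·
    · · · · · ·
    · · · · · ·
    · · █ · · ·
    · · · · · ·
T1:
  2·area = 20
  edge (8, 6)→(3, 3): d=(-5,-3) inclusive
  edge (3, 3)→(8, 2): d=(5,-1) inclusive
  edge (8, 2)→(8, 6): d=(0,4) inclusive
    (1,1)@(3, 3): e=[0,0,20] → █  [on edge]
    (2,1)@(5, 3): e=[6,2,12] → █
    (3,1)@(7, 3): e=[12,4,4] → █
    (4,1)@(9, 3): e=[18,6,-4] → ·
    (1,2)@(3, 5): e=[-10,10,20] → ·
    (2,2)@(5, 5): e=[-4,12,12] → ·
    (3,2)@(7, 5): e=[2,14,4] → █
    (4,2)@(9, 5): e=[8,16,-4] → ·
    (3,3)@(7, 7): e=[-8,24,4] → ·
  covered (4 px):
    · · · · · ·
    · █ █ █ · ·
    · · · █ · ·
    · · · · · ·
    · · · · · ·
    · · · · · ·
    · · · · · ·
T2:
  2·area = 60  (B↔C swapped to make it positive)
  edge (2, 6)→(10, 12): d=(8,6) inclusive
  edge (10, 12)→(0, 12): d=(-10,0) inclusive
  edge (0, 12)→(2, 6): d=(2,-6) inclusive
    (1,1)@(3, 3): e=[-30,90,0] → ·  [on edge]
    (1,3)@(3, 7): e=[2,50,8] → █
    (2,3)@(5, 7): e=[-10,50,20] → ·
    (0,4)@(1, 9): e=[30,30,0] → █  [on edge]
    (2,4)@(5, 9): e=[6,30,24] → █
    (3,4)@(7, 9): e=[-6,30,36] → ·
    (0,5)@(1, 11): e=[46,10,4] → █
    (3,5)@(7, 11): e=[10,10,40] → █
    (4,5)@(9, 11): e=[-2,10,52] → ·
    (0,6)@(1, 13): e=[62,-10,8] → ·
    (1,6)@(3, 13): e=[50,-10,20] → ·
    (2,6)@(5, 13): e=[38,-10,32] → ·
  covered (8 px):
    · · · · · ·
    · · · · · ·
    · · · · · ·
    · █ · · · ·
    █ █ █ · · ·
    █ █ █ █ · ·
    · · · · · ·

Z-buffer (winner per pixel, '.' = empty):
  . . . . . .
  . 1 1 1 . .
  . 0 . 1 . .
  . 2 . . . .
  2 2 2 . . .
  2 2 2 2 . .
  . . . . . .

Answer: 1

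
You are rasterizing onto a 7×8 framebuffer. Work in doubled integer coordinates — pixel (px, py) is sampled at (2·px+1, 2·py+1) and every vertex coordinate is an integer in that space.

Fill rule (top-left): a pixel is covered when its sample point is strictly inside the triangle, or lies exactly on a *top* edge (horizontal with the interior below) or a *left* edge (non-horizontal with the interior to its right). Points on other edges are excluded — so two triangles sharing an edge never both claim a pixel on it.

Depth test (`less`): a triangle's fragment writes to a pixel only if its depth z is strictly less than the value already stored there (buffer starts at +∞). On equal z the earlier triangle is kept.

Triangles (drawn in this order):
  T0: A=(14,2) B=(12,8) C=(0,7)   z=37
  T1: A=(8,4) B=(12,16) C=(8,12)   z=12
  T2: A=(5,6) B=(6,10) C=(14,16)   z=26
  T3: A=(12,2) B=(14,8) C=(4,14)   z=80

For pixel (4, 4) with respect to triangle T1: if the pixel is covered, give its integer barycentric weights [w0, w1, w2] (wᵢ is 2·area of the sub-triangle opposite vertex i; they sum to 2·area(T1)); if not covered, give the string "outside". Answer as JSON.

T0:
  2·area = 74
  edge (14, 2)→(12, 8): d=(-2,6) right/bottom  bias=-1
  edge (12, 8)→(0, 7): d=(-12,-1) top-left  bias=+0
  edge (0, 7)→(14, 2): d=(14,-5) top-left  bias=+0
    (6,1)@(13, 3): e=[4,61,9] → X
    (3,2)@(7, 5): e=[36,31,7] → X
    (4,2)@(9, 5): e=[24,33,17] → X
    (5,2)@(11, 5): e=[12,35,27] → X
    (6,2)@(13, 5): e=[0,37,37] → .  [on edge]
    (0,3)@(1, 7): e=[68,1,5] → X
    (1,3)@(3, 7): e=[56,3,15] → X
    (2,3)@(5, 7): e=[44,5,25] → X
    (6,3)@(13, 7): e=[-4,13,65] → .
    (0,4)@(1, 9): e=[64,-23,33] → .
    (1,4)@(3, 9): e=[52,-21,43] → .
    (2,4)@(5, 9): e=[40,-19,53] → .
    (5,5)@(11, 11): e=[0,-37,111] → .  [on edge]
  covered (10 px):
    . . . . . . .
    . . . . . . X
    . . . X X X .
    X X X X X X .
    . . . . . . .
    . . . . . . .
    . . . . . . .
    . . . . . . .
T1:
  2·area = 32
  edge (8, 4)→(12, 16): d=(4,12) right/bottom  bias=-1
  edge (12, 16)→(8, 12): d=(-4,-4) top-left  bias=+0
  edge (8, 12)→(8, 4): d=(0,-8) top-left  bias=+0
    (3,0)@(7, 1): e=[0,40,-8] → .  [on edge]
    (0,2)@(1, 5): e=[88,0,-56] → .  [on edge]
    (1,3)@(3, 7): e=[72,0,-40] → .  [on edge]
    (4,3)@(9, 7): e=[0,24,8] → .  [on edge]
    (2,4)@(5, 9): e=[56,0,-24] → .  [on edge]
    (4,4)@(9, 9): e=[8,16,8] → X
    (5,4)@(11, 9): e=[-16,24,24] → .
    (3,5)@(7, 11): e=[40,0,-8] → .  [on edge]
    (4,5)@(9, 11): e=[16,8,8] → X
    (5,5)@(11, 11): e=[-8,16,24] → .
    (4,6)@(9, 13): e=[24,0,8] → X  [on edge]
    (5,6)@(11, 13): e=[0,8,24] → .  [on edge]
    (5,7)@(11, 15): e=[8,0,24] → X  [on edge]
  covered (4 px):
    . . . . . . .
    . . . . . . .
    . . . . . . .
    . . . . . . .
    . . . . X . .
    . . . . X . .
    . . . . X . .
    . . . . . X .
T2:
  2·area = 26  (B↔C swapped to make it positive)
  edge (5, 6)→(14, 16): d=(9,10) right/bottom  bias=-1
  edge (14, 16)→(6, 10): d=(-8,-6) top-left  bias=+0
  edge (6, 10)→(5, 6): d=(-1,-4) top-left  bias=+0
    (3,4)@(7, 9): e=[7,14,5] → X
    (4,4)@(9, 9): e=[-13,26,13] → .
    (3,5)@(7, 11): e=[25,-2,3] → .
    (4,5)@(9, 11): e=[5,10,11] → X
    (5,5)@(11, 11): e=[-15,22,19] → .
    (4,6)@(9, 13): e=[23,-6,9] → .
    (5,6)@(11, 13): e=[3,6,17] → X
    (6,6)@(13, 13): e=[-17,18,25] → .
    (5,7)@(11, 15): e=[21,-10,15] → .
    (6,7)@(13, 15): e=[1,2,23] → X
  covered (4 px):
    . . . . . . .
    . . . . . . .
    . . . . . . .
    . . . . . . .
    . . . X . . .
    . . . . X . .
    . . . . . X .
    . . . . . . X
T3:
  2·area = 72
  edge (12, 2)→(14, 8): d=(2,6) right/bottom  bias=-1
  edge (14, 8)→(4, 14): d=(-10,6) right/bottom  bias=-1
  edge (4, 14)→(12, 2): d=(8,-12) top-left  bias=+0
    (5,2)@(11, 5): e=[12,48,12] → X
    (6,2)@(13, 5): e=[0,36,36] → .  [on edge]
    (4,3)@(9, 7): e=[28,40,4] → X
    (6,3)@(13, 7): e=[4,16,52] → X
    (4,4)@(9, 9): e=[32,20,20] → X
    (6,4)@(13, 9): e=[8,-4,68] → .
    (3,5)@(7, 11): e=[48,12,12] → X
    (4,5)@(9, 11): e=[36,0,36] → .  [on edge]
    (5,5)@(11, 11): e=[24,-12,60] → .
    (2,6)@(5, 13): e=[64,4,4] → X
    (3,6)@(7, 13): e=[52,-8,28] → .
    (2,7)@(5, 15): e=[68,-16,20] → .
  covered (8 px):
    . . . . . . .
    . . . . . . .
    . . . . . X .
    . . . . X X X
    . . . . X X .
    . . . X . . .
    . . X . . . .
    . . . . . . .

Final: [16,8,8]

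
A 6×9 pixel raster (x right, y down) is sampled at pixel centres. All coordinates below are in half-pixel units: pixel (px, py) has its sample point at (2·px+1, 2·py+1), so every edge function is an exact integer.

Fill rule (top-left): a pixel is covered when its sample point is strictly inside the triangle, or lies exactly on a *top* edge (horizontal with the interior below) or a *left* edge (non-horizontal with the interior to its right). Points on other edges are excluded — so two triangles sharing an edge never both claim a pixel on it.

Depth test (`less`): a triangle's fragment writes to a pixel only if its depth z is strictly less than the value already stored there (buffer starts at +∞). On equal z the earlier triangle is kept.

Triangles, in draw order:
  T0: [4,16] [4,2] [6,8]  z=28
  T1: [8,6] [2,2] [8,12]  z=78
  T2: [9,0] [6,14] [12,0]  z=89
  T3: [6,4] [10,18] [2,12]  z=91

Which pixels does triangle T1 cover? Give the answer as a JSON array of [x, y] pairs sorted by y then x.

T0:
  2·area = 28
  edge (4, 16)→(4, 2): d=(0,-14) top-left  bias=+0
  edge (4, 2)→(6, 8): d=(2,6) right/bottom  bias=-1
  edge (6, 8)→(4, 16): d=(-2,8) right/bottom  bias=-1
    (2,2)@(5, 5): e=[14,0,14] → ·  [on edge]
    (2,3)@(5, 7): e=[14,4,10] → #
    (3,3)@(7, 7): e=[42,-8,-6] → ·
    (2,4)@(5, 9): e=[14,8,6] → #
    (3,4)@(7, 9): e=[42,-4,-10] → ·
    (2,5)@(5, 11): e=[14,12,2] → #
    (3,5)@(7, 11): e=[42,0,-14] → ·  [on edge]
    (2,6)@(5, 13): e=[14,16,-2] → ·
    (4,8)@(9, 17): e=[70,0,-42] → ·  [on edge]
  covered (3 px):
    · · · · · ·
    · · · · · ·
    · · · · · ·
    · · # · · ·
    · · # · · ·
    · · # · · ·
    · · · · · ·
    · · · · · ·
    · · · · · ·
T1:
  2·area = 36  (B↔C swapped to make it positive)
  edge (8, 6)→(8, 12): d=(0,6) right/bottom  bias=-1
  edge (8, 12)→(2, 2): d=(-6,-10) top-left  bias=+0
  edge (2, 2)→(8, 6): d=(6,4) right/bottom  bias=-1
    (1,1)@(3, 3): e=[30,4,2] → #
    (2,1)@(5, 3): e=[18,24,-6] → ·
    (1,2)@(3, 5): e=[30,-8,14] → ·
    (2,2)@(5, 5): e=[18,12,6] → #
    (3,2)@(7, 5): e=[6,32,-2] → ·
    (2,3)@(5, 7): e=[18,0,18] → #  [on edge]
    (3,3)@(7, 7): e=[6,20,10] → #
    (4,3)@(9, 7): e=[-6,40,2] → ·
    (2,4)@(5, 9): e=[18,-12,30] → ·
    (3,4)@(7, 9): e=[6,8,22] → #
    (4,4)@(9, 9): e=[-6,28,14] → ·
    (3,5)@(7, 11): e=[6,-4,34] → ·
    (5,8)@(11, 17): e=[-18,0,54] → ·  [on edge]
  covered (5 px):
    · · · · · ·
    · # · · · ·
    · · # · · ·
    · · # # · ·
    · · · # · ·
    · · · · · ·
    · · · · · ·
    · · · · · ·
    · · · · · ·
T2:
  2·area = 42  (B↔C swapped to make it positive)
  edge (9, 0)→(12, 0): d=(3,0) top-left  bias=+0
  edge (12, 0)→(6, 14): d=(-6,14) right/bottom  bias=-1
  edge (6, 14)→(9, 0): d=(3,-14) top-left  bias=+0
    (4,0)@(9, 1): e=[3,36,3] → #
    (5,0)@(11, 1): e=[3,8,31] → #
    (4,1)@(9, 3): e=[9,24,9] → #
    (5,1)@(11, 3): e=[9,-4,37] → ·
    (4,2)@(9, 5): e=[15,12,15] → #
    (5,2)@(11, 5): e=[15,-16,43] → ·
    (4,3)@(9, 7): e=[21,0,21] → ·  [on edge]
    (3,5)@(7, 11): e=[33,4,5] → #
    (4,5)@(9, 11): e=[33,-24,33] → ·
    (3,6)@(7, 13): e=[39,-8,11] → ·
  covered (5 px):
    · · · · # #
    · · · · # ·
    · · · · # ·
    · · · · · ·
    · · · · · ·
    · · · # · ·
    · · · · · ·
    · · · · · ·
    · · · · · ·
T3:
  2·area = 88
  edge (6, 4)→(10, 18): d=(4,14) right/bottom  bias=-1
  edge (10, 18)→(2, 12): d=(-8,-6) top-left  bias=+0
  edge (2, 12)→(6, 4): d=(4,-8) top-left  bias=+0
    (2,3)@(5, 7): e=[26,58,4] → #
    (3,3)@(7, 7): e=[-2,70,20] → ·
    (2,4)@(5, 9): e=[34,42,12] → #
    (3,4)@(7, 9): e=[6,54,28] → #
    (4,4)@(9, 9): e=[-22,66,44] → ·
    (1,5)@(3, 11): e=[70,14,4] → #
    (4,5)@(9, 11): e=[-14,50,52] → ·
    (1,6)@(3, 13): e=[78,-2,12] → ·
    (2,6)@(5, 13): e=[50,10,28] → #
    (4,6)@(9, 13): e=[-6,34,60] → ·
    (2,7)@(5, 15): e=[58,-6,36] → ·
    (3,7)@(7, 15): e=[30,6,52] → #
  covered (11 px):
    · · · · · ·
    · · · · · ·
    · · · · · ·
    · · # · · ·
    · · # # · ·
    · # # # · ·
    · · # # · ·
    · · · # # ·
    · · · · # ·

Answer: [[1,1],[2,2],[2,3],[3,3],[3,4]]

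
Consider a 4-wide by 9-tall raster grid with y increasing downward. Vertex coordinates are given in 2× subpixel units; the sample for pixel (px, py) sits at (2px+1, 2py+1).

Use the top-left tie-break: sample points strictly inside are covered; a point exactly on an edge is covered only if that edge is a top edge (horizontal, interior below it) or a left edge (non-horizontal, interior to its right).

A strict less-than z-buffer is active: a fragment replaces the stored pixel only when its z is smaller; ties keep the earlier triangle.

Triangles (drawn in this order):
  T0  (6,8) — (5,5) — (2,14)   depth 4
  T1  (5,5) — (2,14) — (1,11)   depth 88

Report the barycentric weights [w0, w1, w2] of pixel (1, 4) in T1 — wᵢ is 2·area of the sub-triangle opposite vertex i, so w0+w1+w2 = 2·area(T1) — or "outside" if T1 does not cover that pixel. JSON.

T0:
  2·area = 18  (B↔C swapped to make it positive)
  edge (6, 8)→(2, 14): d=(-4,6) right/bottom  bias=-1
  edge (2, 14)→(5, 5): d=(3,-9) top-left  bias=+0
  edge (5, 5)→(6, 8): d=(1,3) right/bottom  bias=-1
    (2,2)@(5, 5): e=[18,0,0] → .  [on edge]
    (2,3)@(5, 7): e=[10,6,2] → X
    (3,3)@(7, 7): e=[-2,24,-4] → .
    (2,4)@(5, 9): e=[2,12,4] → X
    (3,4)@(7, 9): e=[-10,30,-2] → .
    (1,5)@(3, 11): e=[6,0,12] → X  [on edge]
    (2,5)@(5, 11): e=[-6,18,6] → .
    (3,5)@(7, 11): e=[-18,36,0] → .  [on edge]
    (1,6)@(3, 13): e=[-2,6,14] → .
    (0,8)@(1, 17): e=[-6,0,24] → .  [on edge]
  covered (3 px):
    . . . .
    . . . .
    . . . .
    . . X .
    . . X .
    . X . .
    . . . .
    . . . .
    . . . .
T1:
  2·area = 18
  edge (5, 5)→(2, 14): d=(-3,9) right/bottom  bias=-1
  edge (2, 14)→(1, 11): d=(-1,-3) top-left  bias=+0
  edge (1, 11)→(5, 5): d=(4,-6) top-left  bias=+0
    (2,2)@(5, 5): e=[0,18,0] → .  [on edge]
    (1,4)@(3, 9): e=[6,8,4] → X
    (2,4)@(5, 9): e=[-12,14,16] → .
    (0,5)@(1, 11): e=[18,0,0] → X  [on edge]
    (1,5)@(3, 11): e=[0,6,12] → .  [on edge]
    (0,6)@(1, 13): e=[12,-2,8] → .
    (0,8)@(1, 17): e=[0,-6,24] → .  [on edge]
    (1,8)@(3, 17): e=[-18,0,36] → .  [on edge]
  covered (2 px):
    . . . .
    . . . .
    . . . .
    . . . .
    . X . .
    X . . .
    . . . .
    . . . .
    . . . .

Result: [8,4,6]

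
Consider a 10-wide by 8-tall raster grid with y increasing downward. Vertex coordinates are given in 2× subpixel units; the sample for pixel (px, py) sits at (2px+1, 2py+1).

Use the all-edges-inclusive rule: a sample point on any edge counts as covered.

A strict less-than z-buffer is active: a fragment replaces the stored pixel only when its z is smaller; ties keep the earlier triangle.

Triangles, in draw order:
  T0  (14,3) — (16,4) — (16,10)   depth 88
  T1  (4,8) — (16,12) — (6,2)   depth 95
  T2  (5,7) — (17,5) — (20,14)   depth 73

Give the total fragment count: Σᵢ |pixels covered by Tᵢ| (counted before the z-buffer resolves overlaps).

T0:
  2·area = 12
  edge (14, 3)→(16, 4): d=(2,1) inclusive
  edge (16, 4)→(16, 10): d=(0,6) inclusive
  edge (16, 10)→(14, 3): d=(-2,-7) inclusive
    (7,2)@(15, 5): e=[3,6,3] → X
    (8,2)@(17, 5): e=[1,-6,17] → .
    (7,3)@(15, 7): e=[7,6,-1] → .
  covered (1 px):
    . . . . . . . . . .
    . . . . . . . . . .
    . . . . . . . X . .
    . . . . . . . . . .
    . . . . . . . . . .
    . . . . . . . . . .
    . . . . . . . . . .
    . . . . . . . . . .
T1:
  2·area = 80  (B↔C swapped to make it positive)
  edge (4, 8)→(6, 2): d=(2,-6) inclusive
  edge (6, 2)→(16, 12): d=(10,10) inclusive
  edge (16, 12)→(4, 8): d=(-12,-4) inclusive
    (2,0)@(5, 1): e=[-8,0,88] → .  [on edge]
    (3,1)@(7, 3): e=[8,0,72] → X  [on edge]
    (4,1)@(9, 3): e=[20,-20,80] → .
    (2,2)@(5, 5): e=[0,40,40] → X  [on edge]
    (4,2)@(9, 5): e=[24,0,56] → X  [on edge]
    (5,2)@(11, 5): e=[36,-20,64] → .
    (0,3)@(1, 7): e=[-20,100,0] → .  [on edge]
    (2,3)@(5, 7): e=[4,60,16] → X
    (5,3)@(11, 7): e=[40,0,40] → X  [on edge]
    (6,3)@(13, 7): e=[52,-20,48] → .
    (2,4)@(5, 9): e=[8,80,-8] → .
    (3,4)@(7, 9): e=[20,60,0] → X  [on edge]
    (6,4)@(13, 9): e=[56,0,24] → X  [on edge]
    (1,5)@(3, 11): e=[0,120,-40] → .  [on edge]
    (6,5)@(13, 11): e=[60,20,0] → X  [on edge]
    (7,5)@(15, 11): e=[72,0,8] → X  [on edge]
    (8,6)@(17, 13): e=[88,0,-8] → .  [on edge]
    (9,6)@(19, 13): e=[100,-20,0] → .  [on edge]
    (9,7)@(19, 15): e=[104,0,-24] → .  [on edge]
  covered (14 px):
    . . . . . . . . . .
    . . . X . . . . . .
    . . X X X . . . . .
    . . X X X X . . . .
    . . . X X X X . . .
    . . . . . . X X . .
    . . . . . . . . . .
    . . . . . . . . . .
T2:
  2·area = 114
  edge (5, 7)→(17, 5): d=(12,-2) inclusive
  edge (17, 5)→(20, 14): d=(3,9) inclusive
  edge (20, 14)→(5, 7): d=(-15,-7) inclusive
    (8,2)@(17, 5): e=[0,0,114] → X  [on edge]
    (9,2)@(19, 5): e=[4,-18,128] → .
    (2,3)@(5, 7): e=[0,114,0] → X  [on edge]
    (3,3)@(7, 7): e=[4,96,14] → X
    (4,3)@(9, 7): e=[8,78,28] → X
    (5,3)@(11, 7): e=[12,60,42] → X
    (6,3)@(13, 7): e=[16,42,56] → X
    (7,3)@(15, 7): e=[20,24,70] → X
    (9,3)@(19, 7): e=[28,-12,98] → .
    (2,4)@(5, 9): e=[24,120,-30] → .
    (3,4)@(7, 9): e=[28,102,-16] → .
    (4,4)@(9, 9): e=[32,84,-2] → .
    (9,5)@(19, 11): e=[76,0,38] → X  [on edge]
  covered (16 px):
    . . . . . . . . . .
    . . . . . . . . . .
    . . . . . . . . X .
    . . X X X X X X X .
    . . . . . X X X X .
    . . . . . . . X X X
    . . . . . . . . . X
    . . . . . . . . . .

Answer: 31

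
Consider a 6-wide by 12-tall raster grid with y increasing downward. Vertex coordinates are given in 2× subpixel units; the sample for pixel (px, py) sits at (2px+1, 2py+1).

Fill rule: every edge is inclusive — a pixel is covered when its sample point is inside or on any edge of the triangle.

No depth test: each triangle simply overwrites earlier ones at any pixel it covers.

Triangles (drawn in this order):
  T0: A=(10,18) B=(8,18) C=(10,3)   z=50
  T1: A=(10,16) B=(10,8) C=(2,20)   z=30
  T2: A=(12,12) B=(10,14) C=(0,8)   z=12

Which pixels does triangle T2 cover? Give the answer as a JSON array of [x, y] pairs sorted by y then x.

T0:
  2·area = 30
  edge (10, 18)→(8, 18): d=(-2,0) inclusive
  edge (8, 18)→(10, 3): d=(2,-15) inclusive
  edge (10, 3)→(10, 18): d=(0,15) inclusive
    (4,5)@(9, 11): e=[14,1,15] → #
    (5,5)@(11, 11): e=[14,31,-15] → ·
    (4,6)@(9, 13): e=[10,5,15] → #
    (5,6)@(11, 13): e=[10,35,-15] → ·
    (4,7)@(9, 15): e=[6,9,15] → #
    (5,7)@(11, 15): e=[6,39,-15] → ·
    (4,8)@(9, 17): e=[2,13,15] → #
    (5,8)@(11, 17): e=[2,43,-15] → ·
    (4,9)@(9, 19): e=[-2,17,15] → ·
  covered (4 px):
    · · · · · ·
    · · · · · ·
    · · · · · ·
    · · · · · ·
    · · · · · ·
    · · · · # ·
    · · · · # ·
    · · · · # ·
    · · · · # ·
    · · · · · ·
    · · · · · ·
    · · · · · ·
T1:
  2·area = 64  (B↔C swapped to make it positive)
  edge (10, 16)→(2, 20): d=(-8,4) inclusive
  edge (2, 20)→(10, 8): d=(8,-12) inclusive
  edge (10, 8)→(10, 16): d=(0,8) inclusive
    (4,5)@(9, 11): e=[44,12,8] → #
    (5,5)@(11, 11): e=[36,36,-8] → ·
    (3,6)@(7, 13): e=[36,4,24] → #
    (5,6)@(11, 13): e=[20,52,-8] → ·
    (3,7)@(7, 15): e=[20,20,24] → #
    (5,7)@(11, 15): e=[4,68,-8] → ·
    (2,8)@(5, 17): e=[12,12,40] → #
    (4,8)@(9, 17): e=[-4,60,8] → ·
    (1,9)@(3, 19): e=[4,4,56] → #
    (2,9)@(5, 19): e=[-4,28,40] → ·
    (3,9)@(7, 19): e=[-12,52,24] → ·
    (1,10)@(3, 21): e=[-12,20,56] → ·
  covered (8 px):
    · · · · · ·
    · · · · · ·
    · · · · · ·
    · · · · · ·
    · · · · · ·
    · · · · # ·
    · · · # # ·
    · · · # # ·
    · · # # · ·
    · # · · · ·
    · · · · · ·
    · · · · · ·
T2:
  2·area = 32
  edge (12, 12)→(10, 14): d=(-2,2) inclusive
  edge (10, 14)→(0, 8): d=(-10,-6) inclusive
  edge (0, 8)→(12, 12): d=(12,4) inclusive
    (1,4)@(3, 9): e=[24,8,0] → #  [on edge]
    (2,4)@(5, 9): e=[20,20,-8] → ·
    (1,5)@(3, 11): e=[20,-12,24] → ·
    (2,5)@(5, 11): e=[16,0,16] → #  [on edge]
    (3,5)@(7, 11): e=[12,12,8] → #
    (4,5)@(9, 11): e=[8,24,0] → #  [on edge]
    (5,5)@(11, 11): e=[4,36,-8] → ·
    (2,6)@(5, 13): e=[12,-20,40] → ·
    (3,6)@(7, 13): e=[8,-8,32] → ·
    (4,6)@(9, 13): e=[4,4,24] → #
    (5,6)@(11, 13): e=[0,16,16] → #  [on edge]
    (4,7)@(9, 15): e=[0,-16,48] → ·  [on edge]
    (3,8)@(7, 17): e=[0,-48,80] → ·  [on edge]
    (2,9)@(5, 19): e=[0,-80,112] → ·  [on edge]
    (1,10)@(3, 21): e=[0,-112,144] → ·  [on edge]
    (0,11)@(1, 23): e=[0,-144,176] → ·  [on edge]
  covered (6 px):
    · · · · · ·
    · · · · · ·
    · · · · · ·
    · · · · · ·
    · # · · · ·
    · · # # # ·
    · · · · # #
    · · · · · ·
    · · · · · ·
    · · · · · ·
    · · · · · ·
    · · · · · ·

Final: [[1,4],[2,5],[3,5],[4,5],[4,6],[5,6]]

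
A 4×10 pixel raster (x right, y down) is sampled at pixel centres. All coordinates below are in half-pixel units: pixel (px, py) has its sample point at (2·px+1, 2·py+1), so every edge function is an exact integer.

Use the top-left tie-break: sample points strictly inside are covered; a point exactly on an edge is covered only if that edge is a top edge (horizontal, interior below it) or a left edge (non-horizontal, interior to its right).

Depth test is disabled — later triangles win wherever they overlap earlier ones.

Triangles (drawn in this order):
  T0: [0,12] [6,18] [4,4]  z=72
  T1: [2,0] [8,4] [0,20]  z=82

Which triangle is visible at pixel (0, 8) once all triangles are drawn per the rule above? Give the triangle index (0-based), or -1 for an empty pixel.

T0:
  2·area = 72  (B↔C swapped to make it positive)
  edge (0, 12)→(4, 4): d=(4,-8) top-left  bias=+0
  edge (4, 4)→(6, 18): d=(2,14) right/bottom  bias=-1
  edge (6, 18)→(0, 12): d=(-6,-6) top-left  bias=+0
    (1,3)@(3, 7): e=[4,20,48] → X
    (2,3)@(5, 7): e=[20,-8,60] → .
    (1,4)@(3, 9): e=[12,24,36] → X
    (2,4)@(5, 9): e=[28,-4,48] → .
    (0,5)@(1, 11): e=[4,56,12] → X
    (2,5)@(5, 11): e=[36,0,36] → .  [on edge]
    (0,6)@(1, 13): e=[12,60,0] → X  [on edge]
    (2,6)@(5, 13): e=[44,4,24] → X
    (3,6)@(7, 13): e=[60,-24,36] → .
    (0,7)@(1, 15): e=[20,64,-12] → .
    (1,7)@(3, 15): e=[36,36,0] → X  [on edge]
    (3,7)@(7, 15): e=[68,-20,24] → .
    (2,8)@(5, 17): e=[60,12,0] → X  [on edge]
    (3,9)@(7, 19): e=[84,-12,0] → .  [on edge]
  covered (10 px):
    . . . .
    . . . .
    . . . .
    . X . .
    . X . .
    X X . .
    X X X .
    . X X .
    . . X .
    . . . .
T1:
  2·area = 128
  edge (2, 0)→(8, 4): d=(6,4) right/bottom  bias=-1
  edge (8, 4)→(0, 20): d=(-8,16) right/bottom  bias=-1
  edge (0, 20)→(2, 0): d=(2,-20) top-left  bias=+0
    (1,0)@(3, 1): e=[2,104,22] → X
    (2,0)@(5, 1): e=[-6,72,62] → .
    (1,1)@(3, 3): e=[14,88,26] → X
    (2,1)@(5, 3): e=[6,56,66] → X
    (3,1)@(7, 3): e=[-2,24,106] → .
    (1,2)@(3, 5): e=[26,72,30] → X
    (3,2)@(7, 5): e=[10,8,110] → X
    (1,3)@(3, 7): e=[38,56,34] → X
    (3,3)@(7, 7): e=[22,-8,114] → .
    (1,4)@(3, 9): e=[50,40,38] → X
    (3,4)@(7, 9): e=[34,-24,118] → .
    (0,5)@(1, 11): e=[70,56,2] → X
  covered (16 px):
    . X . .
    . X X .
    . X X X
    . X X .
    . X X .
    X X . .
    X X . .
    X . . .
    X . . .
    . . . .

Z-buffer (winner per pixel, '.' = empty):
  . 1 . .
  . 1 1 .
  . 1 1 1
  . 1 1 .
  . 1 1 .
  1 1 . .
  1 1 0 .
  1 0 0 .
  1 . 0 .
  . . . .

Answer: 1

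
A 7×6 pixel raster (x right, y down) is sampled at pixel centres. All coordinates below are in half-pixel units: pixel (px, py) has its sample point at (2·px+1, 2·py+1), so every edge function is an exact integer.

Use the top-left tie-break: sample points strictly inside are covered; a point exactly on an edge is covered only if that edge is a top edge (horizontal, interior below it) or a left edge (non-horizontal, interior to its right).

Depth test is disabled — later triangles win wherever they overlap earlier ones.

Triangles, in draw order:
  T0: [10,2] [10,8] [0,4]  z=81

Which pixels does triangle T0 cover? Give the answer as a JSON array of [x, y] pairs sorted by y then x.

T0:
  2·area = 60
  edge (10, 2)→(10, 8): d=(0,6) right/bottom  bias=-1
  edge (10, 8)→(0, 4): d=(-10,-4) top-left  bias=+0
  edge (0, 4)→(10, 2): d=(10,-2) top-left  bias=+0
    (2,1)@(5, 3): e=[30,30,0] → X  [on edge]
    (3,1)@(7, 3): e=[18,38,4] → X
    (4,1)@(9, 3): e=[6,46,8] → X
    (5,1)@(11, 3): e=[-6,54,12] → .
    (1,2)@(3, 5): e=[42,2,16] → X
    (5,2)@(11, 5): e=[-6,34,32] → .
    (1,3)@(3, 7): e=[42,-18,36] → .
    (2,3)@(5, 7): e=[30,-10,40] → .
    (3,3)@(7, 7): e=[18,-2,44] → .
    (4,3)@(9, 7): e=[6,6,48] → X
    (5,3)@(11, 7): e=[-6,14,52] → .
    (4,4)@(9, 9): e=[6,-14,68] → .
  covered (8 px):
    . . . . . . .
    . . X X X . .
    . X X X X . .
    . . . . X . .
    . . . . . . .
    . . . . . . .

Result: [[2,1],[3,1],[4,1],[1,2],[2,2],[3,2],[4,2],[4,3]]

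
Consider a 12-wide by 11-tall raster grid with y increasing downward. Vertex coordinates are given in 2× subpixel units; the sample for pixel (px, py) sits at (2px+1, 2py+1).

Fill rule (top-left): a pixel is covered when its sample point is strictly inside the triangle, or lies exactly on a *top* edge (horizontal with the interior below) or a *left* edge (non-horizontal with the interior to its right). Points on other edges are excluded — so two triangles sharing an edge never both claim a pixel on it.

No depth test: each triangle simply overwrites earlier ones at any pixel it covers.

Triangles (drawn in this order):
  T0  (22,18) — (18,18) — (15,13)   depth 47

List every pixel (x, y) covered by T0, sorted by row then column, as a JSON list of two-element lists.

T0:
  2·area = 20
  edge (22, 18)→(18, 18): d=(-4,0) right/bottom  bias=-1
  edge (18, 18)→(15, 13): d=(-3,-5) top-left  bias=+0
  edge (15, 13)→(22, 18): d=(7,5) right/bottom  bias=-1
    (0,1)@(1, 3): e=[60,-40,0] → .  [on edge]
    (4,1)@(9, 3): e=[60,0,-40] → .  [on edge]
    (7,6)@(15, 13): e=[20,0,0] → .  [on edge]
    (8,7)@(17, 15): e=[12,4,4] → X
    (9,7)@(19, 15): e=[12,14,-6] → .
    (8,8)@(17, 17): e=[4,-2,18] → .
    (9,8)@(19, 17): e=[4,8,8] → X
    (10,8)@(21, 17): e=[4,18,-2] → .
    (9,9)@(19, 19): e=[-4,2,22] → .
  covered (2 px):
    . . . . . . . . . . . .
    . . . . . . . . . . . .
    . . . . . . . . . . . .
    . . . . . . . . . . . .
    . . . . . . . . . . . .
    . . . . . . . . . . . .
    . . . . . . . . . . . .
    . . . . . . . . X . . .
    . . . . . . . . . X . .
    . . . . . . . . . . . .
    . . . . . . . . . . . .

Answer: [[8,7],[9,8]]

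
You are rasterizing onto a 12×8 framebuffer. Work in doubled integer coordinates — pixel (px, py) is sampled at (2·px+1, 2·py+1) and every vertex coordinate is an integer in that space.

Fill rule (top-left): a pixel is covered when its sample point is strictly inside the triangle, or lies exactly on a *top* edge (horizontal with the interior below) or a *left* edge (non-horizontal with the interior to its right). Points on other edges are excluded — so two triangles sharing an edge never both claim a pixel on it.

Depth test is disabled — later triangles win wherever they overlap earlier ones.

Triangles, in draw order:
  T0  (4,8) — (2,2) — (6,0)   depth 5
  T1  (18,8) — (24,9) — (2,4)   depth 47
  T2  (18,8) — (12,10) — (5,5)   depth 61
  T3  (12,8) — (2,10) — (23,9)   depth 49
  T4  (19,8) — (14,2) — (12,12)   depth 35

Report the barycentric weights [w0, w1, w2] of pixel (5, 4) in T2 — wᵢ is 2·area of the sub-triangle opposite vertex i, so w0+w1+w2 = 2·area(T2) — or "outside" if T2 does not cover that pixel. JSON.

T0:
  2·area = 28
  edge (4, 8)→(2, 2): d=(-2,-6) top-left  bias=+0
  edge (2, 2)→(6, 0): d=(4,-2) top-left  bias=+0
  edge (6, 0)→(4, 8): d=(-2,8) right/bottom  bias=-1
    (2,0)@(5, 1): e=[20,2,6] → X
    (3,0)@(7, 1): e=[32,6,-10] → .
    (1,1)@(3, 3): e=[4,6,18] → X
    (3,1)@(7, 3): e=[28,14,-14] → .
    (1,2)@(3, 5): e=[0,14,14] → X  [on edge]
    (2,2)@(5, 5): e=[12,18,-2] → .
    (1,3)@(3, 7): e=[-4,22,10] → .
    (2,5)@(5, 11): e=[0,42,-14] → .  [on edge]
  covered (4 px):
    . . X . . . . . . . . .
    . X X . . . . . . . . .
    . X . . . . . . . . . .
    . . . . . . . . . . . .
    . . . . . . . . . . . .
    . . . . . . . . . . . .
    . . . . . . . . . . . .
    . . . . . . . . . . . .
T1:
  2·area = 8  (B↔C swapped to make it positive)
  edge (18, 8)→(2, 4): d=(-16,-4) top-left  bias=+0
  edge (2, 4)→(24, 9): d=(22,5) right/bottom  bias=-1
  edge (24, 9)→(18, 8): d=(-6,-1) top-left  bias=+0
    (7,3)@(15, 7): e=[4,1,3] → X
    (8,3)@(17, 7): e=[12,-9,5] → .
    (7,4)@(15, 9): e=[-28,45,-9] → .
  covered (1 px):
    . . . . . . . . . . . .
    . . . . . . . . . . . .
    . . . . . . . . . . . .
    . . . . . . . X . . . .
    . . . . . . . . . . . .
    . . . . . . . . . . . .
    . . . . . . . . . . . .
    . . . . . . . . . . . .
T2:
  2·area = 44
  edge (18, 8)→(12, 10): d=(-6,2) right/bottom  bias=-1
  edge (12, 10)→(5, 5): d=(-7,-5) top-left  bias=+0
  edge (5, 5)→(18, 8): d=(13,3) right/bottom  bias=-1
    (2,2)@(5, 5): e=[44,0,0] → .  [on edge]
    (4,3)@(9, 7): e=[24,6,14] → X
    (5,3)@(11, 7): e=[20,16,8] → X
    (6,3)@(13, 7): e=[16,26,2] → X
    (7,3)@(15, 7): e=[12,36,-4] → .
    (10,3)@(21, 7): e=[0,66,-22] → .  [on edge]
    (4,4)@(9, 9): e=[12,-8,40] → .
    (5,4)@(11, 9): e=[8,2,34] → X
    (7,4)@(15, 9): e=[0,22,22] → .  [on edge]
    (4,5)@(9, 11): e=[0,-22,66] → .  [on edge]
    (5,5)@(11, 11): e=[-4,-12,60] → .
    (6,5)@(13, 11): e=[-8,-2,54] → .
    (1,6)@(3, 13): e=[0,-66,110] → .  [on edge]
    (9,7)@(19, 15): e=[-44,0,88] → .  [on edge]
  covered (5 px):
    . . . . . . . . . . . .
    . . . . . . . . . . . .
    . . . . . . . . . . . .
    . . . . X X X . . . . .
    . . . . . X X . . . . .
    . . . . . . . . . . . .
    . . . . . . . . . . . .
    . . . . . . . . . . . .
T3:
  2·area = 32  (B↔C swapped to make it positive)
  edge (12, 8)→(23, 9): d=(11,1) right/bottom  bias=-1
  edge (23, 9)→(2, 10): d=(-21,1) right/bottom  bias=-1
  edge (2, 10)→(12, 8): d=(10,-2) top-left  bias=+0
    (0,3)@(1, 7): e=[0,64,-32] → .  [on edge]
    (8,3)@(17, 7): e=[-16,48,0] → .  [on edge]
    (3,4)@(7, 9): e=[16,16,0] → X  [on edge]
    (4,4)@(9, 9): e=[14,14,4] → X
    (5,4)@(11, 9): e=[12,12,8] → X
    (6,4)@(13, 9): e=[10,10,12] → X
    (7,4)@(15, 9): e=[8,8,16] → X
    (8,4)@(17, 9): e=[6,6,20] → X
    (9,4)@(19, 9): e=[4,4,24] → X
    (10,4)@(21, 9): e=[2,2,28] → X
    (11,4)@(23, 9): e=[0,0,32] → .  [on edge]
    (3,5)@(7, 11): e=[38,-26,20] → .
  covered (8 px):
    . . . . . . . . . . . .
    . . . . . . . . . . . .
    . . . . . . . . . . . .
    . . . . . . . . . . . .
    . . . X X X X X X X X .
    . . . . . . . . . . . .
    . . . . . . . . . . . .
    . . . . . . . . . . . .
T4:
  2·area = 62  (B↔C swapped to make it positive)
  edge (19, 8)→(12, 12): d=(-7,4) right/bottom  bias=-1
  edge (12, 12)→(14, 2): d=(2,-10) top-left  bias=+0
  edge (14, 2)→(19, 8): d=(5,6) right/bottom  bias=-1
    (7,2)@(15, 5): e=[37,16,9] → X
    (8,2)@(17, 5): e=[29,36,-3] → .
    (6,3)@(13, 7): e=[31,0,31] → X  [on edge]
    (8,3)@(17, 7): e=[15,40,7] → X
    (9,3)@(19, 7): e=[7,60,-5] → .
    (6,4)@(13, 9): e=[17,4,41] → X
    (9,4)@(19, 9): e=[-7,64,5] → .
    (6,5)@(13, 11): e=[3,8,51] → X
    (7,5)@(15, 11): e=[-5,28,39] → .
    (8,5)@(17, 11): e=[-13,48,27] → .
    (6,6)@(13, 13): e=[-11,12,61] → .
  covered (8 px):
    . . . . . . . . . . . .
    . . . . . . . . . . . .
    . . . . . . . X . . . .
    . . . . . . X X X . . .
    . . . . . . X X X . . .
    . . . . . . X . . . . .
    . . . . . . . . . . . .
    . . . . . . . . . . . .

Answer: [2,34,8]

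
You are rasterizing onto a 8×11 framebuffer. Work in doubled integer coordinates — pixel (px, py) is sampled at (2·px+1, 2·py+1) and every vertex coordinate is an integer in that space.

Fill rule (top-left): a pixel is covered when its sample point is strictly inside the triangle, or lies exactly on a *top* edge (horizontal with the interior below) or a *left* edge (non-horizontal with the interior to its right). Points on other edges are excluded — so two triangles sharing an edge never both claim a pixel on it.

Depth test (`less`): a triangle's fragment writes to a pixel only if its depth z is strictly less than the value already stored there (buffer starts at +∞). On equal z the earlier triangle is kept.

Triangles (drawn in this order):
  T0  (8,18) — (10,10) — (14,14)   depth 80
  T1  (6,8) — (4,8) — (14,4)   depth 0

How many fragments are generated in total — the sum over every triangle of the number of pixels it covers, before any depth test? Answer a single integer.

T0:
  2·area = 40
  edge (8, 18)→(10, 10): d=(2,-8) top-left  bias=+0
  edge (10, 10)→(14, 14): d=(4,4) right/bottom  bias=-1
  edge (14, 14)→(8, 18): d=(-6,4) right/bottom  bias=-1
    (0,0)@(1, 1): e=[-90,0,130] → .  [on edge]
    (1,1)@(3, 3): e=[-70,0,110] → .  [on edge]
    (2,2)@(5, 5): e=[-50,0,90] → .  [on edge]
    (3,3)@(7, 7): e=[-30,0,70] → .  [on edge]
    (4,4)@(9, 9): e=[-10,0,50] → .  [on edge]
    (5,5)@(11, 11): e=[10,0,30] → .  [on edge]
    (5,6)@(11, 13): e=[14,8,18] → X
    (6,6)@(13, 13): e=[30,0,10] → .  [on edge]
    (4,7)@(9, 15): e=[2,24,14] → X
    (6,7)@(13, 15): e=[34,8,-2] → .
    (7,7)@(15, 15): e=[50,0,-10] → .  [on edge]
    (4,8)@(9, 17): e=[6,32,2] → X
  covered (4 px):
    . . . . . . . .
    . . . . . . . .
    . . . . . . . .
    . . . . . . . .
    . . . . . . . .
    . . . . . . . .
    . . . . . X . .
    . . . . X X . .
    . . . . X . . .
    . . . . . . . .
    . . . . . . . .
T1:
  2·area = 8
  edge (6, 8)→(4, 8): d=(-2,0) right/bottom  bias=-1
  edge (4, 8)→(14, 4): d=(10,-4) top-left  bias=+0
  edge (14, 4)→(6, 8): d=(-8,4) right/bottom  bias=-1
    (3,3)@(7, 7): e=[2,2,4] → X
    (4,3)@(9, 7): e=[2,10,-4] → .
    (3,4)@(7, 9): e=[-2,22,-12] → .
  covered (1 px):
    . . . . . . . .
    . . . . . . . .
    . . . . . . . .
    . . . X . . . .
    . . . . . . . .
    . . . . . . . .
    . . . . . . . .
    . . . . . . . .
    . . . . . . . .
    . . . . . . . .
    . . . . . . . .

Final: 5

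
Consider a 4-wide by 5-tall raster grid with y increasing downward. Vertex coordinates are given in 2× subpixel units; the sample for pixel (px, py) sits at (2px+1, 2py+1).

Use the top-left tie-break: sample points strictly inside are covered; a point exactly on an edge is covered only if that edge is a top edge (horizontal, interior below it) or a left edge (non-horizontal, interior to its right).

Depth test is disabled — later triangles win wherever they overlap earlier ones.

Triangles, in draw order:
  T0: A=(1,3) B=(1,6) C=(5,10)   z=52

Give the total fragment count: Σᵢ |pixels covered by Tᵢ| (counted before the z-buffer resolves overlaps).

T0:
  2·area = 12  (B↔C swapped to make it positive)
  edge (1, 3)→(5, 10): d=(4,7) right/bottom  bias=-1
  edge (5, 10)→(1, 6): d=(-4,-4) top-left  bias=+0
  edge (1, 6)→(1, 3): d=(0,-3) top-left  bias=+0
    (0,0)@(1, 1): e=[-8,20,0] → ·  [on edge]
    (0,1)@(1, 3): e=[0,12,0] → ·  [on edge]
    (0,2)@(1, 5): e=[8,4,0] → █  [on edge]
    (1,2)@(3, 5): e=[-6,12,6] → ·
    (0,3)@(1, 7): e=[16,-4,0] → ·  [on edge]
    (1,3)@(3, 7): e=[2,4,6] → █
    (2,3)@(5, 7): e=[-12,12,12] → ·
    (0,4)@(1, 9): e=[24,-12,0] → ·  [on edge]
    (1,4)@(3, 9): e=[10,-4,6] → ·
  covered (2 px):
    · · · ·
    · · · ·
    █ · · ·
    · █ · ·
    · · · ·

Final: 2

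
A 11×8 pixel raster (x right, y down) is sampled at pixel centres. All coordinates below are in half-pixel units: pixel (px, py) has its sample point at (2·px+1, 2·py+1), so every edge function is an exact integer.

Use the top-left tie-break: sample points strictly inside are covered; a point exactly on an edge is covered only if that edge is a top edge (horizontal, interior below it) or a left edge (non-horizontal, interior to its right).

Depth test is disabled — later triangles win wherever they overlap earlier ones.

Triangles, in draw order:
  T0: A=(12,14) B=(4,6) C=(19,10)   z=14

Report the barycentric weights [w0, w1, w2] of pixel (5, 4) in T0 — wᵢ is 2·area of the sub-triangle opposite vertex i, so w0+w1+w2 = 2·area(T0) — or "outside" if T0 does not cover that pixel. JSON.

T0:
  2·area = 88
  edge (12, 14)→(4, 6): d=(-8,-8) top-left  bias=+0
  edge (4, 6)→(19, 10): d=(15,4) right/bottom  bias=-1
  edge (19, 10)→(12, 14): d=(-7,4) right/bottom  bias=-1
    (0,1)@(1, 3): e=[0,-33,121] → .  [on edge]
    (1,2)@(3, 5): e=[0,-11,99] → .  [on edge]
    (2,3)@(5, 7): e=[0,11,77] → X  [on edge]
    (3,3)@(7, 7): e=[16,3,69] → X
    (4,3)@(9, 7): e=[32,-5,61] → .
    (2,4)@(5, 9): e=[-16,41,63] → .
    (3,4)@(7, 9): e=[0,33,55] → X  [on edge]
    (4,4)@(9, 9): e=[16,25,47] → X
    (5,4)@(11, 9): e=[32,17,39] → X
    (6,4)@(13, 9): e=[48,9,31] → X
    (7,4)@(15, 9): e=[64,1,23] → X
    (8,4)@(17, 9): e=[80,-7,15] → .
    (4,5)@(9, 11): e=[0,55,33] → X  [on edge]
    (5,6)@(11, 13): e=[0,77,11] → X  [on edge]
    (6,7)@(13, 15): e=[0,99,-11] → .  [on edge]
  covered (14 px):
    . . . . . . . . . . .
    . . . . . . . . . . .
    . . . . . . . . . . .
    . . X X . . . . . . .
    . . . X X X X X . . .
    . . . . X X X X X . .
    . . . . . X X . . . .
    . . . . . . . . . . .

Result: [17,39,32]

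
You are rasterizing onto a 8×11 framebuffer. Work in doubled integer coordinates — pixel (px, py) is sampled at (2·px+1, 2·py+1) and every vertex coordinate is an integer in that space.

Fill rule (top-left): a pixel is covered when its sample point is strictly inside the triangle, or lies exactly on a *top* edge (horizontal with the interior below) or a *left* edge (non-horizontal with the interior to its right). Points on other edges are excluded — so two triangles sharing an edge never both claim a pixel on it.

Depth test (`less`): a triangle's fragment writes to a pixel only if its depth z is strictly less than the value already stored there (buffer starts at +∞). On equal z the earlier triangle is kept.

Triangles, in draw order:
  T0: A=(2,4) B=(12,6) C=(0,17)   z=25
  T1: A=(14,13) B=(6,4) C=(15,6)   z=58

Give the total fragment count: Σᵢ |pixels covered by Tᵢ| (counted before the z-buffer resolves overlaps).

T0:
  2·area = 134
  edge (2, 4)→(12, 6): d=(10,2) right/bottom  bias=-1
  edge (12, 6)→(0, 17): d=(-12,11) right/bottom  bias=-1
  edge (0, 17)→(2, 4): d=(2,-13) top-left  bias=+0
    (1,2)@(3, 5): e=[8,111,15] → #
    (2,2)@(5, 5): e=[4,89,41] → #
    (3,2)@(7, 5): e=[0,67,67] → ·  [on edge]
    (1,3)@(3, 7): e=[28,87,19] → #
    (3,3)@(7, 7): e=[20,43,71] → #
    (4,3)@(9, 7): e=[16,21,97] → #
    (5,3)@(11, 7): e=[12,-1,123] → ·
    (1,4)@(3, 9): e=[48,63,23] → #
    (4,4)@(9, 9): e=[36,-3,101] → ·
    (0,5)@(1, 11): e=[72,61,1] → #
    (3,5)@(7, 11): e=[60,-5,79] → ·
    (0,6)@(1, 13): e=[92,37,5] → #
  covered (15 px):
    · · · · · · · ·
    · · · · · · · ·
    · # # · · · · ·
    · # # # # · · ·
    · # # # · · · ·
    # # # · · · · ·
    # # · · · · · ·
    # · · · · · · ·
    · · · · · · · ·
    · · · · · · · ·
    · · · · · · · ·
T1:
  2·area = 65
  edge (14, 13)→(6, 4): d=(-8,-9) top-left  bias=+0
  edge (6, 4)→(15, 6): d=(9,2) right/bottom  bias=-1
  edge (15, 6)→(14, 13): d=(-1,7) right/bottom  bias=-1
    (3,2)@(7, 5): e=[1,7,57] → #
    (4,2)@(9, 5): e=[19,3,43] → #
    (5,2)@(11, 5): e=[37,-1,29] → ·
    (3,3)@(7, 7): e=[-15,25,55] → ·
    (4,3)@(9, 7): e=[3,21,41] → #
    (5,3)@(11, 7): e=[21,17,27] → #
    (6,3)@(13, 7): e=[39,13,13] → #
    (7,3)@(15, 7): e=[57,9,-1] → ·
    (4,4)@(9, 9): e=[-13,39,39] → ·
    (5,4)@(11, 9): e=[5,35,25] → #
    (7,4)@(15, 9): e=[41,27,-3] → ·
    (5,5)@(11, 11): e=[-11,53,23] → ·
  covered (8 px):
    · · · · · · · ·
    · · · · · · · ·
    · · · # # · · ·
    · · · · # # # ·
    · · · · · # # ·
    · · · · · · # ·
    · · · · · · · ·
    · · · · · · · ·
    · · · · · · · ·
    · · · · · · · ·
    · · · · · · · ·

Result: 23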